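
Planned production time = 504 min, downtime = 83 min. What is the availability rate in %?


Formula: Availability = (Planned Time - Downtime) / Planned Time * 100
Uptime = 504 - 83 = 421 min
Availability = 421 / 504 * 100 = 83.5%

83.5%


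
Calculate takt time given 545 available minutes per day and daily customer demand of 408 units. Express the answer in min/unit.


Formula: Takt Time = Available Production Time / Customer Demand
Takt = 545 min/day / 408 units/day
Takt = 1.34 min/unit

1.34 min/unit


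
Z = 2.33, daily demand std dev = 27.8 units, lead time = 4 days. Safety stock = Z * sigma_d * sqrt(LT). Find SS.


Formula: SS = z * sigma_d * sqrt(LT)
sqrt(LT) = sqrt(4) = 2.0
SS = 2.33 * 27.8 * 2.0
SS = 129.5 units

129.5 units


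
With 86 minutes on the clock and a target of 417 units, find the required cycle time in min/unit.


Formula: CT = Available Time / Number of Units
CT = 86 min / 417 units
CT = 0.21 min/unit

0.21 min/unit


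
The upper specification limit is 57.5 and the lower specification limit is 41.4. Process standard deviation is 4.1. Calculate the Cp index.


Cp = (57.5 - 41.4) / (6 * 4.1)

0.65


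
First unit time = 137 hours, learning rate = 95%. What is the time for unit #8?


Formula: T_n = T_1 * (learning_rate)^(log2(n)) where learning_rate = rate/100
Doublings = log2(8) = 3
T_n = 137 * 0.95^3
T_n = 137 * 0.8574 = 117.5 hours

117.5 hours


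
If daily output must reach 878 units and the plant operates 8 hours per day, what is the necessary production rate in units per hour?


Formula: Production Rate = Daily Demand / Available Hours
Rate = 878 units/day / 8 hours/day
Rate = 109.8 units/hour

109.8 units/hour


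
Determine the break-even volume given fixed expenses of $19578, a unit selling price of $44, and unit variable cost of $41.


Formula: BEQ = Fixed Costs / (Price - Variable Cost)
Contribution margin = $44 - $41 = $3/unit
BEQ = ceil($19578 / $3/unit) = ceil(6526.0) = 6526 units

6526 units


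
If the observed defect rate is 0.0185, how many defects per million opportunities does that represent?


DPMO = defect_rate * 1000000 = 0.0185 * 1000000

18500


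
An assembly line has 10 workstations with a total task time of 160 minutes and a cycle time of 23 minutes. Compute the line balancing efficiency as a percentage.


Formula: Efficiency = Sum of Task Times / (N_stations * CT) * 100
Total station capacity = 10 stations * 23 min = 230 min
Efficiency = 160 / 230 * 100 = 69.6%

69.6%


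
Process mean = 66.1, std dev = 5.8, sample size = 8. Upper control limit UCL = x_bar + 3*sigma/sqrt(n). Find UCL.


UCL = 66.1 + 3 * 5.8 / sqrt(8)

72.25


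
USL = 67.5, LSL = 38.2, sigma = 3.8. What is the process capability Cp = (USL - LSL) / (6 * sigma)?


Cp = (67.5 - 38.2) / (6 * 3.8)

1.29


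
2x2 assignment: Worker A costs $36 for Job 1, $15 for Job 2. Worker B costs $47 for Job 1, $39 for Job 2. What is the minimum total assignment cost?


Option 1: A->1 + B->2 = $36 + $39 = $75
Option 2: A->2 + B->1 = $15 + $47 = $62
Min cost = min($75, $62) = $62

$62


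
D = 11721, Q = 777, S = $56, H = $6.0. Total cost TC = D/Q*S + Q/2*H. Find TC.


TC = 11721/777 * 56 + 777/2 * 6.0

$3175.76


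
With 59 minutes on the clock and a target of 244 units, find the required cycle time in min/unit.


Formula: CT = Available Time / Number of Units
CT = 59 min / 244 units
CT = 0.24 min/unit

0.24 min/unit


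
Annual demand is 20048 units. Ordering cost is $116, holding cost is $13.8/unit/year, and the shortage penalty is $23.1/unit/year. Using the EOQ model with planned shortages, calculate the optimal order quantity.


Formula: EOQ* = sqrt(2DS/H) * sqrt((H+P)/P)
Base EOQ = sqrt(2*20048*116/13.8) = 580.55 units
Correction = sqrt((13.8+23.1)/23.1) = 1.26388
EOQ* = 580.55 * 1.26388 = 733.7 units

733.7 units


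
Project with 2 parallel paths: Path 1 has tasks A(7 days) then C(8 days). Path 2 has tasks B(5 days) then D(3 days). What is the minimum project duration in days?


Path 1 = 7 + 8 = 15 days
Path 2 = 5 + 3 = 8 days
Duration = max(15, 8) = 15 days

15 days


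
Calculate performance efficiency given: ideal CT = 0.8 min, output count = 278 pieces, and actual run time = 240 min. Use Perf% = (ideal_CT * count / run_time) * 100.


Formula: Performance = (Ideal CT * Total Count) / Run Time * 100
Ideal output time = 0.8 * 278 = 222.4 min
Performance = 222.4 / 240 * 100 = 92.7%

92.7%


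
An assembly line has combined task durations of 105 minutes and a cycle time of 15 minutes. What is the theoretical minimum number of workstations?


Formula: N_min = ceil(Sum of Task Times / Cycle Time)
N_min = ceil(105 min / 15 min) = ceil(7.0)
N_min = 7 stations

7


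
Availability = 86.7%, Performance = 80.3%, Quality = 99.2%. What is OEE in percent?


Formula: OEE = Availability * Performance * Quality / 10000
A * P = 86.7% * 80.3% / 100 = 69.62%
OEE = 69.62% * 99.2% / 100 = 69.1%

69.1%


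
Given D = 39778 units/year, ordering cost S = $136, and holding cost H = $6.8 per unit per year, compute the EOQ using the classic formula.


Formula: EOQ = sqrt(2 * D * S / H)
Numerator: 2 * 39778 * 136 = 10819616
2DS/H = 10819616 / 6.8 = 1591120.0
EOQ = sqrt(1591120.0) = 1261.4 units

1261.4 units


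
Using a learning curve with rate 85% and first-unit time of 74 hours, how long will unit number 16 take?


Formula: T_n = T_1 * (learning_rate)^(log2(n)) where learning_rate = rate/100
Doublings = log2(16) = 4
T_n = 74 * 0.85^4
T_n = 74 * 0.522 = 38.6 hours

38.6 hours


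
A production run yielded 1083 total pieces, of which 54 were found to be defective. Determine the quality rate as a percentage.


Formula: Quality Rate = Good Pieces / Total Pieces * 100
Good pieces = 1083 - 54 = 1029
QR = 1029 / 1083 * 100 = 95.0%

95.0%


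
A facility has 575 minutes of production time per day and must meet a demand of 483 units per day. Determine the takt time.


Formula: Takt Time = Available Production Time / Customer Demand
Takt = 575 min/day / 483 units/day
Takt = 1.19 min/unit

1.19 min/unit


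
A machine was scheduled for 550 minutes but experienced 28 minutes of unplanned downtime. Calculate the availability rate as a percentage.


Formula: Availability = (Planned Time - Downtime) / Planned Time * 100
Uptime = 550 - 28 = 522 min
Availability = 522 / 550 * 100 = 94.9%

94.9%


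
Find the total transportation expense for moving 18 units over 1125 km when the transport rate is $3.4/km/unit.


TC = dist * cost * units = 1125 * 3.4 * 18 = $68850.00

$68850.00


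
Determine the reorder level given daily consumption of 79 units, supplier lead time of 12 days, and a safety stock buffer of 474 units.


Formula: ROP = (Daily Demand * Lead Time) + Safety Stock
Demand during lead time = 79 * 12 = 948 units
ROP = 948 + 474 = 1422 units

1422 units


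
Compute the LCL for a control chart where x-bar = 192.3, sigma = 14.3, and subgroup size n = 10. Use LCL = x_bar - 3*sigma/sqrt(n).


LCL = 192.3 - 3 * 14.3 / sqrt(10)

178.73


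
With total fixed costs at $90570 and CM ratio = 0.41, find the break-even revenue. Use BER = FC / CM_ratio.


Formula: BER = Fixed Costs / Contribution Margin Ratio
BER = $90570 / 0.41
BER = $220902.44 (to the nearest cent)

$220902.44


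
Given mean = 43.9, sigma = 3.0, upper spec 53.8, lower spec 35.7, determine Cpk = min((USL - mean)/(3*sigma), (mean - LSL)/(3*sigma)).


Cpu = (53.8 - 43.9) / (3 * 3.0) = 1.1
Cpl = (43.9 - 35.7) / (3 * 3.0) = 0.91
Cpk = min(1.1, 0.91) = 0.91

0.91


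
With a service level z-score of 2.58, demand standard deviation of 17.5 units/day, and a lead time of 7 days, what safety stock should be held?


Formula: SS = z * sigma_d * sqrt(LT)
sqrt(LT) = sqrt(7) = 2.6458
SS = 2.58 * 17.5 * 2.6458
SS = 119.5 units

119.5 units


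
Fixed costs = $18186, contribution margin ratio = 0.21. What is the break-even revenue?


Formula: BER = Fixed Costs / Contribution Margin Ratio
BER = $18186 / 0.21
BER = $86600.00 (to the nearest cent)

$86600.00


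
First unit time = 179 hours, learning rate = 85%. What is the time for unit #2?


Formula: T_n = T_1 * (learning_rate)^(log2(n)) where learning_rate = rate/100
Doublings = log2(2) = 1
T_n = 179 * 0.85^1
T_n = 179 * 0.85 = 152.2 hours

152.2 hours


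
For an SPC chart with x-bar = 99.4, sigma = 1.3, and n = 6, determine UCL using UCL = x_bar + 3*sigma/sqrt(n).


UCL = 99.4 + 3 * 1.3 / sqrt(6)

100.99


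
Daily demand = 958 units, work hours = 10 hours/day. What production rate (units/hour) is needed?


Formula: Production Rate = Daily Demand / Available Hours
Rate = 958 units/day / 10 hours/day
Rate = 95.8 units/hour

95.8 units/hour


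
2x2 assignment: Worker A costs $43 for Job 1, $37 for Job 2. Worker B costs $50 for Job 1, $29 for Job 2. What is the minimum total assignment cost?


Option 1: A->1 + B->2 = $43 + $29 = $72
Option 2: A->2 + B->1 = $37 + $50 = $87
Min cost = min($72, $87) = $72

$72


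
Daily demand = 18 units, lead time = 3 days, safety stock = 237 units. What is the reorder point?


Formula: ROP = (Daily Demand * Lead Time) + Safety Stock
Demand during lead time = 18 * 3 = 54 units
ROP = 54 + 237 = 291 units

291 units


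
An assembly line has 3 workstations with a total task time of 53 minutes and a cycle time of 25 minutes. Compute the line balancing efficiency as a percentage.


Formula: Efficiency = Sum of Task Times / (N_stations * CT) * 100
Total station capacity = 3 stations * 25 min = 75 min
Efficiency = 53 / 75 * 100 = 70.7%

70.7%


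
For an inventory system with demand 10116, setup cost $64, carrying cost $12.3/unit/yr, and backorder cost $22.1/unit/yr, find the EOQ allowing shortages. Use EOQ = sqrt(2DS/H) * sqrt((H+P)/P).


Formula: EOQ* = sqrt(2DS/H) * sqrt((H+P)/P)
Base EOQ = sqrt(2*10116*64/12.3) = 324.46 units
Correction = sqrt((12.3+22.1)/22.1) = 1.24762
EOQ* = 324.46 * 1.24762 = 404.8 units

404.8 units


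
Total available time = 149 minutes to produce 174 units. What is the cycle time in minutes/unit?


Formula: CT = Available Time / Number of Units
CT = 149 min / 174 units
CT = 0.86 min/unit

0.86 min/unit


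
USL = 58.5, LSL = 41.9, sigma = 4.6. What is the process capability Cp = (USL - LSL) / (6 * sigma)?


Cp = (58.5 - 41.9) / (6 * 4.6)

0.6


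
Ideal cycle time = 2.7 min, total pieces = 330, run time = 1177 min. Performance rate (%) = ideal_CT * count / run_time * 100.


Formula: Performance = (Ideal CT * Total Count) / Run Time * 100
Ideal output time = 2.7 * 330 = 891.0 min
Performance = 891.0 / 1177 * 100 = 75.7%

75.7%


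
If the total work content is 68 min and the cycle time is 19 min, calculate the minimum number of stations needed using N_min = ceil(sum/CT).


Formula: N_min = ceil(Sum of Task Times / Cycle Time)
N_min = ceil(68 min / 19 min) = ceil(3.5789)
N_min = 4 stations

4


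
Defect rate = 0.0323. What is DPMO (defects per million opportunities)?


DPMO = defect_rate * 1000000 = 0.0323 * 1000000

32300


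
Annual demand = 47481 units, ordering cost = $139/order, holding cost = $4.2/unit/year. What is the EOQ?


Formula: EOQ = sqrt(2 * D * S / H)
Numerator: 2 * 47481 * 139 = 13199718
2DS/H = 13199718 / 4.2 = 3142790.0
EOQ = sqrt(3142790.0) = 1772.8 units

1772.8 units


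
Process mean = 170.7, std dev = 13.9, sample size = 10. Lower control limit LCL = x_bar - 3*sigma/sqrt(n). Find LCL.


LCL = 170.7 - 3 * 13.9 / sqrt(10)

157.51


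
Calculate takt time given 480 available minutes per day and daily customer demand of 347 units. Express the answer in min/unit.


Formula: Takt Time = Available Production Time / Customer Demand
Takt = 480 min/day / 347 units/day
Takt = 1.38 min/unit

1.38 min/unit


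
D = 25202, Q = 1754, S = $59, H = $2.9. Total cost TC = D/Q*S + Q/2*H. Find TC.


TC = 25202/1754 * 59 + 1754/2 * 2.9

$3391.03


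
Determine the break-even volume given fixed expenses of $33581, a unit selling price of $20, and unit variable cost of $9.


Formula: BEQ = Fixed Costs / (Price - Variable Cost)
Contribution margin = $20 - $9 = $11/unit
BEQ = ceil($33581 / $11/unit) = ceil(3052.82) = 3053 units

3053 units


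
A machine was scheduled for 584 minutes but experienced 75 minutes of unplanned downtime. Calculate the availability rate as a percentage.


Formula: Availability = (Planned Time - Downtime) / Planned Time * 100
Uptime = 584 - 75 = 509 min
Availability = 509 / 584 * 100 = 87.2%

87.2%


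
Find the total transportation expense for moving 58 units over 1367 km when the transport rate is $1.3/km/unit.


TC = dist * cost * units = 1367 * 1.3 * 58 = $103071.80

$103071.80


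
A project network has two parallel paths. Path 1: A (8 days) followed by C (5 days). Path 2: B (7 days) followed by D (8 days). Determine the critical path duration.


Path 1 = 8 + 5 = 13 days
Path 2 = 7 + 8 = 15 days
Duration = max(13, 15) = 15 days

15 days


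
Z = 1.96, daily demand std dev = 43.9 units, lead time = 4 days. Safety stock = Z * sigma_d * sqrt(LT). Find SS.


Formula: SS = z * sigma_d * sqrt(LT)
sqrt(LT) = sqrt(4) = 2.0
SS = 1.96 * 43.9 * 2.0
SS = 172.1 units

172.1 units


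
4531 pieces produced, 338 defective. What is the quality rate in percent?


Formula: Quality Rate = Good Pieces / Total Pieces * 100
Good pieces = 4531 - 338 = 4193
QR = 4193 / 4531 * 100 = 92.5%

92.5%


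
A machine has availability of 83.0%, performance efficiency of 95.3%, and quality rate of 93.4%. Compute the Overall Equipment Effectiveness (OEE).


Formula: OEE = Availability * Performance * Quality / 10000
A * P = 83.0% * 95.3% / 100 = 79.1%
OEE = 79.1% * 93.4% / 100 = 73.9%

73.9%


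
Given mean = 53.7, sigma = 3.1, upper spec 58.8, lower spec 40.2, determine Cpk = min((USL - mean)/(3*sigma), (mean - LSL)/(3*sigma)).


Cpu = (58.8 - 53.7) / (3 * 3.1) = 0.55
Cpl = (53.7 - 40.2) / (3 * 3.1) = 1.45
Cpk = min(0.55, 1.45) = 0.55

0.55


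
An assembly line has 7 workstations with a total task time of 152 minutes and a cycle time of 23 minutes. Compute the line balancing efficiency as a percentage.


Formula: Efficiency = Sum of Task Times / (N_stations * CT) * 100
Total station capacity = 7 stations * 23 min = 161 min
Efficiency = 152 / 161 * 100 = 94.4%

94.4%


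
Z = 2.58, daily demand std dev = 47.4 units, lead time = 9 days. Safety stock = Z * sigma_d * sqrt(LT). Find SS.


Formula: SS = z * sigma_d * sqrt(LT)
sqrt(LT) = sqrt(9) = 3.0
SS = 2.58 * 47.4 * 3.0
SS = 366.9 units

366.9 units


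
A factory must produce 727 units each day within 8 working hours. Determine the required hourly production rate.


Formula: Production Rate = Daily Demand / Available Hours
Rate = 727 units/day / 8 hours/day
Rate = 90.9 units/hour

90.9 units/hour


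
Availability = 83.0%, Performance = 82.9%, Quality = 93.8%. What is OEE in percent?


Formula: OEE = Availability * Performance * Quality / 10000
A * P = 83.0% * 82.9% / 100 = 68.81%
OEE = 68.81% * 93.8% / 100 = 64.5%

64.5%


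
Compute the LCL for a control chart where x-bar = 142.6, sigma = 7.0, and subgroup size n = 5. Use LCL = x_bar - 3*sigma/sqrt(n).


LCL = 142.6 - 3 * 7.0 / sqrt(5)

133.21


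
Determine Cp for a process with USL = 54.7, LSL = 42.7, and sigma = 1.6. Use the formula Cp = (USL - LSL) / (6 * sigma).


Cp = (54.7 - 42.7) / (6 * 1.6)

1.25


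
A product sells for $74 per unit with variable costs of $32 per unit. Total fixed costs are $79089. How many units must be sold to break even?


Formula: BEQ = Fixed Costs / (Price - Variable Cost)
Contribution margin = $74 - $32 = $42/unit
BEQ = ceil($79089 / $42/unit) = ceil(1883.07) = 1884 units

1884 units


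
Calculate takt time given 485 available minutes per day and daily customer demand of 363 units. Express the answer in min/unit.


Formula: Takt Time = Available Production Time / Customer Demand
Takt = 485 min/day / 363 units/day
Takt = 1.34 min/unit

1.34 min/unit


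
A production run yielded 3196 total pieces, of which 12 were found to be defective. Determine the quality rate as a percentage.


Formula: Quality Rate = Good Pieces / Total Pieces * 100
Good pieces = 3196 - 12 = 3184
QR = 3184 / 3196 * 100 = 99.6%

99.6%


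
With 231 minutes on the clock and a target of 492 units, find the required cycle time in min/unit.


Formula: CT = Available Time / Number of Units
CT = 231 min / 492 units
CT = 0.47 min/unit

0.47 min/unit


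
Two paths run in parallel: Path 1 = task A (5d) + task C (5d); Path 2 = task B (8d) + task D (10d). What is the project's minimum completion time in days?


Path 1 = 5 + 5 = 10 days
Path 2 = 8 + 10 = 18 days
Duration = max(10, 18) = 18 days

18 days


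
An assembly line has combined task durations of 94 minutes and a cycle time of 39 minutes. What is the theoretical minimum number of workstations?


Formula: N_min = ceil(Sum of Task Times / Cycle Time)
N_min = ceil(94 min / 39 min) = ceil(2.4103)
N_min = 3 stations

3


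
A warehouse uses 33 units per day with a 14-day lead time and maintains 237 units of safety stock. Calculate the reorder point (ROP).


Formula: ROP = (Daily Demand * Lead Time) + Safety Stock
Demand during lead time = 33 * 14 = 462 units
ROP = 462 + 237 = 699 units

699 units


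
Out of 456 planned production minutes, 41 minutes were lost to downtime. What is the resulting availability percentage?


Formula: Availability = (Planned Time - Downtime) / Planned Time * 100
Uptime = 456 - 41 = 415 min
Availability = 415 / 456 * 100 = 91.0%

91.0%


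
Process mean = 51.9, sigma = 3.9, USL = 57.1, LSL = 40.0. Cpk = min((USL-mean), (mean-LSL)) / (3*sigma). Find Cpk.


Cpu = (57.1 - 51.9) / (3 * 3.9) = 0.44
Cpl = (51.9 - 40.0) / (3 * 3.9) = 1.02
Cpk = min(0.44, 1.02) = 0.44

0.44


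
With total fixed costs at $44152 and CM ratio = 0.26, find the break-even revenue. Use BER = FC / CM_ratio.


Formula: BER = Fixed Costs / Contribution Margin Ratio
BER = $44152 / 0.26
BER = $169815.38 (to the nearest cent)

$169815.38


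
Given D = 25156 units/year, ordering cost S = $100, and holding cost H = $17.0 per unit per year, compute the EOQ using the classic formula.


Formula: EOQ = sqrt(2 * D * S / H)
Numerator: 2 * 25156 * 100 = 5031200
2DS/H = 5031200 / 17.0 = 295952.9
EOQ = sqrt(295952.9) = 544.0 units

544.0 units


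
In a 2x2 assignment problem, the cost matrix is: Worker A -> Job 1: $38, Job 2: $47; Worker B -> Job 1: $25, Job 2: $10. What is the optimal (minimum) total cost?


Option 1: A->1 + B->2 = $38 + $10 = $48
Option 2: A->2 + B->1 = $47 + $25 = $72
Min cost = min($48, $72) = $48

$48


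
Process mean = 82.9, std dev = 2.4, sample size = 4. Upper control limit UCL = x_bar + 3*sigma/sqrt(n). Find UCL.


UCL = 82.9 + 3 * 2.4 / sqrt(4)

86.5


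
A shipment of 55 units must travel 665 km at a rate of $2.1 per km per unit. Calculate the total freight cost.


TC = dist * cost * units = 665 * 2.1 * 55 = $76807.50

$76807.50


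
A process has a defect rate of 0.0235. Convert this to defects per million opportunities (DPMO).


DPMO = defect_rate * 1000000 = 0.0235 * 1000000

23500


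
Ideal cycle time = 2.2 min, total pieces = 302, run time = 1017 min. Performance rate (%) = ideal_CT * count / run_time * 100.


Formula: Performance = (Ideal CT * Total Count) / Run Time * 100
Ideal output time = 2.2 * 302 = 664.4 min
Performance = 664.4 / 1017 * 100 = 65.3%

65.3%


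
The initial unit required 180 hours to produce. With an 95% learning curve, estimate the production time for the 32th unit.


Formula: T_n = T_1 * (learning_rate)^(log2(n)) where learning_rate = rate/100
Doublings = log2(32) = 5
T_n = 180 * 0.95^5
T_n = 180 * 0.7738 = 139.3 hours

139.3 hours


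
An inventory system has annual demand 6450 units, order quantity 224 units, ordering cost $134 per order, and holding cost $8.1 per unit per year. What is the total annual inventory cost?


TC = 6450/224 * 134 + 224/2 * 8.1

$4765.68


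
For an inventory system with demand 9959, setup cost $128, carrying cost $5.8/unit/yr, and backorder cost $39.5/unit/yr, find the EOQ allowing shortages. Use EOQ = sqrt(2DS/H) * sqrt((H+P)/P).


Formula: EOQ* = sqrt(2DS/H) * sqrt((H+P)/P)
Base EOQ = sqrt(2*9959*128/5.8) = 663.0 units
Correction = sqrt((5.8+39.5)/39.5) = 1.0709
EOQ* = 663.0 * 1.0709 = 710.0 units

710.0 units


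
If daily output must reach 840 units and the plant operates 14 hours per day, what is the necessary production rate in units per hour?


Formula: Production Rate = Daily Demand / Available Hours
Rate = 840 units/day / 14 hours/day
Rate = 60.0 units/hour

60.0 units/hour


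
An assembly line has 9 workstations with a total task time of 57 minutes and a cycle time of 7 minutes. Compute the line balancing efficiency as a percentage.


Formula: Efficiency = Sum of Task Times / (N_stations * CT) * 100
Total station capacity = 9 stations * 7 min = 63 min
Efficiency = 57 / 63 * 100 = 90.5%

90.5%


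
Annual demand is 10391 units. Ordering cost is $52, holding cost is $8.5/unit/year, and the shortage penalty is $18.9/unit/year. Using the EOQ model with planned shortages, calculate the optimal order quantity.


Formula: EOQ* = sqrt(2DS/H) * sqrt((H+P)/P)
Base EOQ = sqrt(2*10391*52/8.5) = 356.56 units
Correction = sqrt((8.5+18.9)/18.9) = 1.20405
EOQ* = 356.56 * 1.20405 = 429.3 units

429.3 units


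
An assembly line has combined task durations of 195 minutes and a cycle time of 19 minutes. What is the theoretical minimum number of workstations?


Formula: N_min = ceil(Sum of Task Times / Cycle Time)
N_min = ceil(195 min / 19 min) = ceil(10.2632)
N_min = 11 stations

11


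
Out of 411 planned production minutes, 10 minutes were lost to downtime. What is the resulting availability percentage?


Formula: Availability = (Planned Time - Downtime) / Planned Time * 100
Uptime = 411 - 10 = 401 min
Availability = 401 / 411 * 100 = 97.6%

97.6%


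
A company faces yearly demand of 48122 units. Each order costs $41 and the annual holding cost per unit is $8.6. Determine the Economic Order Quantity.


Formula: EOQ = sqrt(2 * D * S / H)
Numerator: 2 * 48122 * 41 = 3946004
2DS/H = 3946004 / 8.6 = 458837.7
EOQ = sqrt(458837.7) = 677.4 units

677.4 units


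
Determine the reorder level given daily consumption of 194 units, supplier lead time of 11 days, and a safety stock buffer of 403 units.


Formula: ROP = (Daily Demand * Lead Time) + Safety Stock
Demand during lead time = 194 * 11 = 2134 units
ROP = 2134 + 403 = 2537 units

2537 units


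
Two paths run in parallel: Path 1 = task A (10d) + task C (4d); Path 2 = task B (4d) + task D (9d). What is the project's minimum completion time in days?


Path 1 = 10 + 4 = 14 days
Path 2 = 4 + 9 = 13 days
Duration = max(14, 13) = 14 days

14 days


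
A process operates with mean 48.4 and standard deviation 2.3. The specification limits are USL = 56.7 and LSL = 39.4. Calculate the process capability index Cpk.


Cpu = (56.7 - 48.4) / (3 * 2.3) = 1.2
Cpl = (48.4 - 39.4) / (3 * 2.3) = 1.3
Cpk = min(1.2, 1.3) = 1.2

1.2


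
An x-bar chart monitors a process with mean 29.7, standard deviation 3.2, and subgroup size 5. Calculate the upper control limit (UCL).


UCL = 29.7 + 3 * 3.2 / sqrt(5)

33.99


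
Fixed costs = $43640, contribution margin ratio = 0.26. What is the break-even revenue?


Formula: BER = Fixed Costs / Contribution Margin Ratio
BER = $43640 / 0.26
BER = $167846.15 (to the nearest cent)

$167846.15


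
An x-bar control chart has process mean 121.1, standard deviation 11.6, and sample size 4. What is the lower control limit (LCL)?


LCL = 121.1 - 3 * 11.6 / sqrt(4)

103.7


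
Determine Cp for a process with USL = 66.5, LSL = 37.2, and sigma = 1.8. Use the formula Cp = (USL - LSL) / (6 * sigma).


Cp = (66.5 - 37.2) / (6 * 1.8)

2.71


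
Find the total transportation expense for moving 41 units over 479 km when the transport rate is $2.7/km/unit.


TC = dist * cost * units = 479 * 2.7 * 41 = $53025.30

$53025.30


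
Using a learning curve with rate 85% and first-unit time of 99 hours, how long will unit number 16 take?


Formula: T_n = T_1 * (learning_rate)^(log2(n)) where learning_rate = rate/100
Doublings = log2(16) = 4
T_n = 99 * 0.85^4
T_n = 99 * 0.522 = 51.7 hours

51.7 hours


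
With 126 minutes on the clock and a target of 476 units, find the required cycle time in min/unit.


Formula: CT = Available Time / Number of Units
CT = 126 min / 476 units
CT = 0.26 min/unit

0.26 min/unit


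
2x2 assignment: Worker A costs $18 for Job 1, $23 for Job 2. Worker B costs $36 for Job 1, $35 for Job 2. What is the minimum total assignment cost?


Option 1: A->1 + B->2 = $18 + $35 = $53
Option 2: A->2 + B->1 = $23 + $36 = $59
Min cost = min($53, $59) = $53

$53


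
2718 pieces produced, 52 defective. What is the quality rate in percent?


Formula: Quality Rate = Good Pieces / Total Pieces * 100
Good pieces = 2718 - 52 = 2666
QR = 2666 / 2718 * 100 = 98.1%

98.1%


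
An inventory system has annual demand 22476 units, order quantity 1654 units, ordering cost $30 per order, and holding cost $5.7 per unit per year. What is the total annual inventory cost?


TC = 22476/1654 * 30 + 1654/2 * 5.7

$5121.57


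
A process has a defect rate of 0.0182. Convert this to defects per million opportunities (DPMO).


DPMO = defect_rate * 1000000 = 0.0182 * 1000000

18200


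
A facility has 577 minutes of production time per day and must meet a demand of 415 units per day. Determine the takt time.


Formula: Takt Time = Available Production Time / Customer Demand
Takt = 577 min/day / 415 units/day
Takt = 1.39 min/unit

1.39 min/unit


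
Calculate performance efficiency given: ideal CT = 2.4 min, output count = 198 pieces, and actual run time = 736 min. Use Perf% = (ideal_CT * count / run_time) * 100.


Formula: Performance = (Ideal CT * Total Count) / Run Time * 100
Ideal output time = 2.4 * 198 = 475.2 min
Performance = 475.2 / 736 * 100 = 64.6%

64.6%


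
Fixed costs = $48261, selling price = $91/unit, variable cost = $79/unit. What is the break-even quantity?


Formula: BEQ = Fixed Costs / (Price - Variable Cost)
Contribution margin = $91 - $79 = $12/unit
BEQ = ceil($48261 / $12/unit) = ceil(4021.75) = 4022 units

4022 units


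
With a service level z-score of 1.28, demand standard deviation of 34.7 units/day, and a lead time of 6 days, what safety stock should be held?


Formula: SS = z * sigma_d * sqrt(LT)
sqrt(LT) = sqrt(6) = 2.4495
SS = 1.28 * 34.7 * 2.4495
SS = 108.8 units

108.8 units


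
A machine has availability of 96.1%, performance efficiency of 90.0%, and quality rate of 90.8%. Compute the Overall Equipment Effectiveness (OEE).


Formula: OEE = Availability * Performance * Quality / 10000
A * P = 96.1% * 90.0% / 100 = 86.49%
OEE = 86.49% * 90.8% / 100 = 78.5%

78.5%


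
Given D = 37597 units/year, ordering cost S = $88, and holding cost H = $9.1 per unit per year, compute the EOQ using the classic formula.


Formula: EOQ = sqrt(2 * D * S / H)
Numerator: 2 * 37597 * 88 = 6617072
2DS/H = 6617072 / 9.1 = 727150.8
EOQ = sqrt(727150.8) = 852.7 units

852.7 units


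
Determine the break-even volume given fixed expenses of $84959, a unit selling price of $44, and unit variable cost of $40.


Formula: BEQ = Fixed Costs / (Price - Variable Cost)
Contribution margin = $44 - $40 = $4/unit
BEQ = ceil($84959 / $4/unit) = ceil(21239.75) = 21240 units

21240 units


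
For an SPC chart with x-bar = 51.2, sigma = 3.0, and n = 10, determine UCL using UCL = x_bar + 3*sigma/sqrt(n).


UCL = 51.2 + 3 * 3.0 / sqrt(10)

54.05


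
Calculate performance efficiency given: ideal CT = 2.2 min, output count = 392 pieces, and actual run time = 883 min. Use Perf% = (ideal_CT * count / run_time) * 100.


Formula: Performance = (Ideal CT * Total Count) / Run Time * 100
Ideal output time = 2.2 * 392 = 862.4 min
Performance = 862.4 / 883 * 100 = 97.7%

97.7%


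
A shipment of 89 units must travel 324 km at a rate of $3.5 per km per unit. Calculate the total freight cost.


TC = dist * cost * units = 324 * 3.5 * 89 = $100926.00

$100926.00


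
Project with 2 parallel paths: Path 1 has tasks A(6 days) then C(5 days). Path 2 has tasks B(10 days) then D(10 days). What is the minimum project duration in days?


Path 1 = 6 + 5 = 11 days
Path 2 = 10 + 10 = 20 days
Duration = max(11, 20) = 20 days

20 days


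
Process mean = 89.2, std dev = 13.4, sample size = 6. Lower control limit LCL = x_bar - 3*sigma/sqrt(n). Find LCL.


LCL = 89.2 - 3 * 13.4 / sqrt(6)

72.79


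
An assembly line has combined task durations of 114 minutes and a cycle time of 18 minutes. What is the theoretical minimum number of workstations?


Formula: N_min = ceil(Sum of Task Times / Cycle Time)
N_min = ceil(114 min / 18 min) = ceil(6.3333)
N_min = 7 stations

7


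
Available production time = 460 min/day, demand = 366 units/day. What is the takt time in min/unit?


Formula: Takt Time = Available Production Time / Customer Demand
Takt = 460 min/day / 366 units/day
Takt = 1.26 min/unit

1.26 min/unit


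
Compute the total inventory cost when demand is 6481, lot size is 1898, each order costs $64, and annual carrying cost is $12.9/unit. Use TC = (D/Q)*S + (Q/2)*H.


TC = 6481/1898 * 64 + 1898/2 * 12.9

$12460.64


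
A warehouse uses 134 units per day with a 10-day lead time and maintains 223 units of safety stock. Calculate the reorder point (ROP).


Formula: ROP = (Daily Demand * Lead Time) + Safety Stock
Demand during lead time = 134 * 10 = 1340 units
ROP = 1340 + 223 = 1563 units

1563 units


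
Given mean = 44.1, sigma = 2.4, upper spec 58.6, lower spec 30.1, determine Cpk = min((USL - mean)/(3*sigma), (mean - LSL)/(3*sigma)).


Cpu = (58.6 - 44.1) / (3 * 2.4) = 2.01
Cpl = (44.1 - 30.1) / (3 * 2.4) = 1.94
Cpk = min(2.01, 1.94) = 1.94

1.94


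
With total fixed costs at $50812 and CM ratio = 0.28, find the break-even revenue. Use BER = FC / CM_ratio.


Formula: BER = Fixed Costs / Contribution Margin Ratio
BER = $50812 / 0.28
BER = $181471.43 (to the nearest cent)

$181471.43


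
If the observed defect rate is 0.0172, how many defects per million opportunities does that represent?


DPMO = defect_rate * 1000000 = 0.0172 * 1000000

17200


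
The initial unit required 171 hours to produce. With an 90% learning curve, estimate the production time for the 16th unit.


Formula: T_n = T_1 * (learning_rate)^(log2(n)) where learning_rate = rate/100
Doublings = log2(16) = 4
T_n = 171 * 0.9^4
T_n = 171 * 0.6561 = 112.2 hours

112.2 hours


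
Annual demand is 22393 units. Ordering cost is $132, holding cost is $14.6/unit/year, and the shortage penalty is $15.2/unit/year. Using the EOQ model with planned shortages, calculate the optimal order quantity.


Formula: EOQ* = sqrt(2DS/H) * sqrt((H+P)/P)
Base EOQ = sqrt(2*22393*132/14.6) = 636.33 units
Correction = sqrt((14.6+15.2)/15.2) = 1.40019
EOQ* = 636.33 * 1.40019 = 891.0 units

891.0 units


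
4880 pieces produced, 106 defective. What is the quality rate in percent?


Formula: Quality Rate = Good Pieces / Total Pieces * 100
Good pieces = 4880 - 106 = 4774
QR = 4774 / 4880 * 100 = 97.8%

97.8%


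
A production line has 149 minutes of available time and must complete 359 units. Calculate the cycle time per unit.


Formula: CT = Available Time / Number of Units
CT = 149 min / 359 units
CT = 0.42 min/unit

0.42 min/unit


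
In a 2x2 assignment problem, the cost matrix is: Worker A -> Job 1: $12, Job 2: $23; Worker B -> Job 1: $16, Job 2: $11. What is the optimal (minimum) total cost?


Option 1: A->1 + B->2 = $12 + $11 = $23
Option 2: A->2 + B->1 = $23 + $16 = $39
Min cost = min($23, $39) = $23

$23


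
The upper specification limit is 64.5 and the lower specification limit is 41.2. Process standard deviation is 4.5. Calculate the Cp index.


Cp = (64.5 - 41.2) / (6 * 4.5)

0.86


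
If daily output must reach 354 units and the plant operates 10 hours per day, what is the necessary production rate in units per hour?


Formula: Production Rate = Daily Demand / Available Hours
Rate = 354 units/day / 10 hours/day
Rate = 35.4 units/hour

35.4 units/hour


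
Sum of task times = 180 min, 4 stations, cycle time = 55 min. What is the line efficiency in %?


Formula: Efficiency = Sum of Task Times / (N_stations * CT) * 100
Total station capacity = 4 stations * 55 min = 220 min
Efficiency = 180 / 220 * 100 = 81.8%

81.8%


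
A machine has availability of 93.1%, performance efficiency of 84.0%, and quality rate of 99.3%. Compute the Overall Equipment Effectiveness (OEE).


Formula: OEE = Availability * Performance * Quality / 10000
A * P = 93.1% * 84.0% / 100 = 78.2%
OEE = 78.2% * 99.3% / 100 = 77.7%

77.7%


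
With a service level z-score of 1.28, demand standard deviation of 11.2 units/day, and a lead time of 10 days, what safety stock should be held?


Formula: SS = z * sigma_d * sqrt(LT)
sqrt(LT) = sqrt(10) = 3.1623
SS = 1.28 * 11.2 * 3.1623
SS = 45.3 units

45.3 units


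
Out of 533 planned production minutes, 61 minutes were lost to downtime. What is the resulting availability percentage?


Formula: Availability = (Planned Time - Downtime) / Planned Time * 100
Uptime = 533 - 61 = 472 min
Availability = 472 / 533 * 100 = 88.6%

88.6%


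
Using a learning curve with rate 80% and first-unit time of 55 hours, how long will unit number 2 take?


Formula: T_n = T_1 * (learning_rate)^(log2(n)) where learning_rate = rate/100
Doublings = log2(2) = 1
T_n = 55 * 0.8^1
T_n = 55 * 0.8 = 44.0 hours

44.0 hours


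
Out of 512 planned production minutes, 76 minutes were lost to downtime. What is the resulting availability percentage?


Formula: Availability = (Planned Time - Downtime) / Planned Time * 100
Uptime = 512 - 76 = 436 min
Availability = 436 / 512 * 100 = 85.2%

85.2%


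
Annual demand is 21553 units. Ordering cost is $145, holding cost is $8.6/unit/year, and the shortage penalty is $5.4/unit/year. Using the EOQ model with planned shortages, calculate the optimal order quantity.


Formula: EOQ* = sqrt(2DS/H) * sqrt((H+P)/P)
Base EOQ = sqrt(2*21553*145/8.6) = 852.52 units
Correction = sqrt((8.6+5.4)/5.4) = 1.61015
EOQ* = 852.52 * 1.61015 = 1372.7 units

1372.7 units


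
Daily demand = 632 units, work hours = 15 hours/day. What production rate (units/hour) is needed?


Formula: Production Rate = Daily Demand / Available Hours
Rate = 632 units/day / 15 hours/day
Rate = 42.1 units/hour

42.1 units/hour


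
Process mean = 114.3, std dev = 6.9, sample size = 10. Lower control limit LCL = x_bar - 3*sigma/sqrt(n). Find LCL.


LCL = 114.3 - 3 * 6.9 / sqrt(10)

107.75


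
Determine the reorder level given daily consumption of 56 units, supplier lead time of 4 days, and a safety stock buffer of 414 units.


Formula: ROP = (Daily Demand * Lead Time) + Safety Stock
Demand during lead time = 56 * 4 = 224 units
ROP = 224 + 414 = 638 units

638 units


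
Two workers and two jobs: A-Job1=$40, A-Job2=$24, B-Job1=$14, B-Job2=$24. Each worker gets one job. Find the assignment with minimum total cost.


Option 1: A->1 + B->2 = $40 + $24 = $64
Option 2: A->2 + B->1 = $24 + $14 = $38
Min cost = min($64, $38) = $38

$38


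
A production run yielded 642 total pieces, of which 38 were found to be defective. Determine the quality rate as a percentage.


Formula: Quality Rate = Good Pieces / Total Pieces * 100
Good pieces = 642 - 38 = 604
QR = 604 / 642 * 100 = 94.1%

94.1%


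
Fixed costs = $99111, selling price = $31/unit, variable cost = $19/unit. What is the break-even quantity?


Formula: BEQ = Fixed Costs / (Price - Variable Cost)
Contribution margin = $31 - $19 = $12/unit
BEQ = ceil($99111 / $12/unit) = ceil(8259.25) = 8260 units

8260 units


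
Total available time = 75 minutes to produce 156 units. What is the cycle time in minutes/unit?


Formula: CT = Available Time / Number of Units
CT = 75 min / 156 units
CT = 0.48 min/unit

0.48 min/unit


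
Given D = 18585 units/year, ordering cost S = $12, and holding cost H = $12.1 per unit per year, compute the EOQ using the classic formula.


Formula: EOQ = sqrt(2 * D * S / H)
Numerator: 2 * 18585 * 12 = 446040
2DS/H = 446040 / 12.1 = 36862.8
EOQ = sqrt(36862.8) = 192.0 units

192.0 units


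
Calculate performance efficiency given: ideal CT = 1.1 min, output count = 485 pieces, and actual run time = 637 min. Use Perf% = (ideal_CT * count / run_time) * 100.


Formula: Performance = (Ideal CT * Total Count) / Run Time * 100
Ideal output time = 1.1 * 485 = 533.5 min
Performance = 533.5 / 637 * 100 = 83.8%

83.8%


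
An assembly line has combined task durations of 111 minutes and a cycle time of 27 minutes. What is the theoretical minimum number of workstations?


Formula: N_min = ceil(Sum of Task Times / Cycle Time)
N_min = ceil(111 min / 27 min) = ceil(4.1111)
N_min = 5 stations

5


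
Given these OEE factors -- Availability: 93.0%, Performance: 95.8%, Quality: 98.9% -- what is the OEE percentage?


Formula: OEE = Availability * Performance * Quality / 10000
A * P = 93.0% * 95.8% / 100 = 89.09%
OEE = 89.09% * 98.9% / 100 = 88.1%

88.1%


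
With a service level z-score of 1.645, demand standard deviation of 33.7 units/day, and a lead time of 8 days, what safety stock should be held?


Formula: SS = z * sigma_d * sqrt(LT)
sqrt(LT) = sqrt(8) = 2.8284
SS = 1.645 * 33.7 * 2.8284
SS = 156.8 units

156.8 units


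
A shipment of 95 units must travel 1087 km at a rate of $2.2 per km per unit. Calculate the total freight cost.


TC = dist * cost * units = 1087 * 2.2 * 95 = $227183.00

$227183.00


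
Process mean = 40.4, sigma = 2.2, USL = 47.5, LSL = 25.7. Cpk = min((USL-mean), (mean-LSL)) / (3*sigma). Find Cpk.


Cpu = (47.5 - 40.4) / (3 * 2.2) = 1.08
Cpl = (40.4 - 25.7) / (3 * 2.2) = 2.23
Cpk = min(1.08, 2.23) = 1.08

1.08


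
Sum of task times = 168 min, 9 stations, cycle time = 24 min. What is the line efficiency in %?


Formula: Efficiency = Sum of Task Times / (N_stations * CT) * 100
Total station capacity = 9 stations * 24 min = 216 min
Efficiency = 168 / 216 * 100 = 77.8%

77.8%


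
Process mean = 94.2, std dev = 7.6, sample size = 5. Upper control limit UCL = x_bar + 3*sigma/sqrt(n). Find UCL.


UCL = 94.2 + 3 * 7.6 / sqrt(5)

104.4


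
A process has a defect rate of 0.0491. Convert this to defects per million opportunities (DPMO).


DPMO = defect_rate * 1000000 = 0.0491 * 1000000

49100


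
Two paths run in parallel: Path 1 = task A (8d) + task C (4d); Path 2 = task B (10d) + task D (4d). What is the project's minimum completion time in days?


Path 1 = 8 + 4 = 12 days
Path 2 = 10 + 4 = 14 days
Duration = max(12, 14) = 14 days

14 days


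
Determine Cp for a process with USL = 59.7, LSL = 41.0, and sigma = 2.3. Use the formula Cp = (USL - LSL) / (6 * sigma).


Cp = (59.7 - 41.0) / (6 * 2.3)

1.36


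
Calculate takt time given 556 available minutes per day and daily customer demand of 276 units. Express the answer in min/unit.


Formula: Takt Time = Available Production Time / Customer Demand
Takt = 556 min/day / 276 units/day
Takt = 2.01 min/unit

2.01 min/unit


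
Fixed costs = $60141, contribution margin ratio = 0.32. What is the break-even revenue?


Formula: BER = Fixed Costs / Contribution Margin Ratio
BER = $60141 / 0.32
BER = $187940.63 (to the nearest cent)

$187940.63


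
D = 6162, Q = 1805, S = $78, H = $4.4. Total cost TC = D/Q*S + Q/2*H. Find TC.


TC = 6162/1805 * 78 + 1805/2 * 4.4

$4237.28
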